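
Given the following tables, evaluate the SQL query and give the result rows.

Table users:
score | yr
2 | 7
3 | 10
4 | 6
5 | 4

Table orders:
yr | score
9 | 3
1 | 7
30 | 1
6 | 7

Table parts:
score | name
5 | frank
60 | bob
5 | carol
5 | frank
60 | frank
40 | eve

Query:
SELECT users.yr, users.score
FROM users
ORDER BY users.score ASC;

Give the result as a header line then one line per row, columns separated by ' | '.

After SELECT (4 rows):
users.yr | users.score
7 | 2
10 | 3
6 | 4
4 | 5
After ORDER BY (4 rows):
users.yr | users.score
7 | 2
10 | 3
6 | 4
4 | 5

== RESULT ==
users.yr | users.score
7 | 2
10 | 3
6 | 4
4 | 5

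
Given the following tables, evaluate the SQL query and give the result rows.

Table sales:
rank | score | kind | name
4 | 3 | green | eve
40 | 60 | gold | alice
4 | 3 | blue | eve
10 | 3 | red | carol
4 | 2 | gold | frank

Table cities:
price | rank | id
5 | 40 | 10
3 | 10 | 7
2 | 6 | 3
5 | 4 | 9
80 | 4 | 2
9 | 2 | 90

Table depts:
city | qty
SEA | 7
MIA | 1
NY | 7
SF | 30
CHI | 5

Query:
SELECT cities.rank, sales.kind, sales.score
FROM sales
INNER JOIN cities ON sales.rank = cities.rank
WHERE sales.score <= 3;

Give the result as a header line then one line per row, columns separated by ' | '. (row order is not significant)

After JOIN cities (8 rows):
sales.rank | sales.score | sales.kind | sales.name | cities.price | cities.rank | cities.id
4 | 3 | green | eve | 5 | 4 | 9
4 | 3 | green | eve | 80 | 4 | 2
40 | 60 | gold | alice | 5 | 40 | 10
4 | 3 | blue | eve | 5 | 4 | 9
4 | 3 | blue | eve | 80 | 4 | 2
10 | 3 | red | carol | 3 | 10 | 7
4 | 2 | gold | frank | 5 | 4 | 9
4 | 2 | gold | frank | 80 | 4 | 2
After WHERE (7 rows):
sales.rank | sales.score | sales.kind | sales.name | cities.price | cities.rank | cities.id
4 | 3 | green | eve | 5 | 4 | 9
4 | 3 | green | eve | 80 | 4 | 2
4 | 3 | blue | eve | 5 | 4 | 9
4 | 3 | blue | eve | 80 | 4 | 2
10 | 3 | red | carol | 3 | 10 | 7
4 | 2 | gold | frank | 5 | 4 | 9
4 | 2 | gold | frank | 80 | 4 | 2
After SELECT (7 rows):
cities.rank | sales.kind | sales.score
4 | green | 3
4 | green | 3
4 | blue | 3
4 | blue | 3
10 | red | 3
4 | gold | 2
4 | gold | 2

== RESULT ==
cities.rank | sales.kind | sales.score
4 | green | 3
4 | green | 3
4 | blue | 3
4 | blue | 3
10 | red | 3
4 | gold | 2
4 | gold | 2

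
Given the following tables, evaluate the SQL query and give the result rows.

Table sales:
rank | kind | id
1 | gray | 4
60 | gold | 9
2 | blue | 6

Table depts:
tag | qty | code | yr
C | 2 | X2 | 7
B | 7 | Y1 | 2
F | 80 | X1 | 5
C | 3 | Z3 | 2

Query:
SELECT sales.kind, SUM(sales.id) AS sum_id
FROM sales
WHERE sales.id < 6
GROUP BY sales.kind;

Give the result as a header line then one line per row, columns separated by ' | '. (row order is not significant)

After WHERE (1 rows):
sales.rank | sales.kind | sales.id
1 | gray | 4
After GROUP BY (1 rows):
sales.kind | sum_id
gray | 4

== RESULT ==
sales.kind | sum_id
gray | 4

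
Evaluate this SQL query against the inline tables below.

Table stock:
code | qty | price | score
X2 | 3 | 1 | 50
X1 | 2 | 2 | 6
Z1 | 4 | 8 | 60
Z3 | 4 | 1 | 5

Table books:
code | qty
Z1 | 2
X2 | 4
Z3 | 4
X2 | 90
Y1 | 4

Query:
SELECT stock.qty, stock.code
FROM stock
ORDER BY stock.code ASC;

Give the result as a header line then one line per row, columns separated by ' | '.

After SELECT (4 rows):
stock.qty | stock.code
3 | X2
2 | X1
4 | Z1
4 | Z3
After ORDER BY (4 rows):
stock.qty | stock.code
2 | X1
3 | X2
4 | Z1
4 | Z3

== RESULT ==
stock.qty | stock.code
2 | X1
3 | X2
4 | Z1
4 | Z3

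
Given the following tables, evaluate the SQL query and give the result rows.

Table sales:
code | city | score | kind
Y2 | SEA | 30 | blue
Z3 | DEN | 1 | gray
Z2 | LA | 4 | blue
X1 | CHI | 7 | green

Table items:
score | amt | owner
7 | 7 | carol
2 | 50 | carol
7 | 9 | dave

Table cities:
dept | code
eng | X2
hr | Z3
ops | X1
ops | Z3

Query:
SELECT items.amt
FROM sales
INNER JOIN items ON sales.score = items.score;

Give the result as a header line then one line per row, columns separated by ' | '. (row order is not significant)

== RESULT ==
items.amt
7
9

Derivation:
After JOIN items (2 rows):
sales.code | sales.city | sales.score | sales.kind | items.score | items.amt | items.owner
X1 | CHI | 7 | green | 7 | 7 | carol
X1 | CHI | 7 | green | 7 | 9 | dave
After SELECT (2 rows):
items.amt
7
9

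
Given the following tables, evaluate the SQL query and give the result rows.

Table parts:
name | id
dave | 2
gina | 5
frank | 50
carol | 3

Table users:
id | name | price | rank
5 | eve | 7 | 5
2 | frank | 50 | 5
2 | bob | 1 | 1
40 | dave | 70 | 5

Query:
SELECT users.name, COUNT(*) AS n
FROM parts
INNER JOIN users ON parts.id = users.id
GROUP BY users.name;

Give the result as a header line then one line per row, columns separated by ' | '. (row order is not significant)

After JOIN users (3 rows):
parts.name | parts.id | users.id | users.name | users.price | users.rank
dave | 2 | 2 | frank | 50 | 5
dave | 2 | 2 | bob | 1 | 1
gina | 5 | 5 | eve | 7 | 5
After GROUP BY (3 rows):
users.name | n
frank | 1
bob | 1
eve | 1

== RESULT ==
users.name | n
frank | 1
bob | 1
eve | 1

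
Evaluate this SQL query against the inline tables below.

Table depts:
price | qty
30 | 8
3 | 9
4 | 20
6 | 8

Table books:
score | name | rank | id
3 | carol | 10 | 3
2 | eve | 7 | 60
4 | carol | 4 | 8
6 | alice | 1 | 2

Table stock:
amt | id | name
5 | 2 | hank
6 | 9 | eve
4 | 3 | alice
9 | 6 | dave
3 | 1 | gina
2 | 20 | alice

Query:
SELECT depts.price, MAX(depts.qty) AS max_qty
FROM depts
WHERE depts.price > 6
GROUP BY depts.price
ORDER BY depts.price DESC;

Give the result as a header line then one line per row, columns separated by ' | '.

After WHERE (1 rows):
depts.price | depts.qty
30 | 8
After GROUP BY (1 rows):
depts.price | max_qty
30 | 8
After ORDER BY (1 rows):
depts.price | max_qty
30 | 8

== RESULT ==
depts.price | max_qty
30 | 8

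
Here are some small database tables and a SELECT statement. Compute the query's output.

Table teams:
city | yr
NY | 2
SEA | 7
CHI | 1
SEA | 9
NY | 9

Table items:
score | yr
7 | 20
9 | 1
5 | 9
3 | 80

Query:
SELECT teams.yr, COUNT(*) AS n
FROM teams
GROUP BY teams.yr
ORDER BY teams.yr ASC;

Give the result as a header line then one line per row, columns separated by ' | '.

== RESULT ==
teams.yr | n
1 | 1
2 | 1
7 | 1
9 | 2

Derivation:
After GROUP BY (4 rows):
teams.yr | n
2 | 1
7 | 1
1 | 1
9 | 2
After ORDER BY (4 rows):
teams.yr | n
1 | 1
2 | 1
7 | 1
9 | 2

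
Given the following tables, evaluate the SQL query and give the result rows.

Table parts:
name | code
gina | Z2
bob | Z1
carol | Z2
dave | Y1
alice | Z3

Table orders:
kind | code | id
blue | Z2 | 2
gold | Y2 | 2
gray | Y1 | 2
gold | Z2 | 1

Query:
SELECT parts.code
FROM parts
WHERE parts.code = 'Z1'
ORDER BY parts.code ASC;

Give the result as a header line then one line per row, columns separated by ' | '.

After WHERE (1 rows):
parts.name | parts.code
bob | Z1
After SELECT (1 rows):
parts.code
Z1
After ORDER BY (1 rows):
parts.code
Z1

== RESULT ==
parts.code
Z1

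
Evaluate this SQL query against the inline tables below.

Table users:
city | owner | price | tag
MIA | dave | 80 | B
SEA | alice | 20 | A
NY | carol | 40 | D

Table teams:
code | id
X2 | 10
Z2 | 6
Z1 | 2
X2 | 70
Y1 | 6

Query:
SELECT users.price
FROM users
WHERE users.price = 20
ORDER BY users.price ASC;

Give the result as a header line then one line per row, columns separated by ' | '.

After WHERE (1 rows):
users.city | users.owner | users.price | users.tag
SEA | alice | 20 | A
After SELECT (1 rows):
users.price
20
After ORDER BY (1 rows):
users.price
20

== RESULT ==
users.price
20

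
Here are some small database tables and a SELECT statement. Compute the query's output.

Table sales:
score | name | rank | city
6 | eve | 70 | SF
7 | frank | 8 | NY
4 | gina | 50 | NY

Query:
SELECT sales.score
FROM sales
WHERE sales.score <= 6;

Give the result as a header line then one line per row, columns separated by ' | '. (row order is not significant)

== RESULT ==
sales.score
6
4

Derivation:
After WHERE (2 rows):
sales.score | sales.name | sales.rank | sales.city
6 | eve | 70 | SF
4 | gina | 50 | NY
After SELECT (2 rows):
sales.score
6
4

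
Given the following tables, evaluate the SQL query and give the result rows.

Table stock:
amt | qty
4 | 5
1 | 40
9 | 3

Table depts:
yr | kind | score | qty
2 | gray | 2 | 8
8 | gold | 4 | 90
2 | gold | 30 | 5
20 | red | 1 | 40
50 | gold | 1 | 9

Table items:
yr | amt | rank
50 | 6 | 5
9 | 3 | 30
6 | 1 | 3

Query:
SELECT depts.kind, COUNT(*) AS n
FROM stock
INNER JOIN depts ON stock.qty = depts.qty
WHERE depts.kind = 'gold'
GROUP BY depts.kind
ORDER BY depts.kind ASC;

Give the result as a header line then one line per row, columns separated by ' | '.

After JOIN depts (2 rows):
stock.amt | stock.qty | depts.yr | depts.kind | depts.score | depts.qty
4 | 5 | 2 | gold | 30 | 5
1 | 40 | 20 | red | 1 | 40
After WHERE (1 rows):
stock.amt | stock.qty | depts.yr | depts.kind | depts.score | depts.qty
4 | 5 | 2 | gold | 30 | 5
After GROUP BY (1 rows):
depts.kind | n
gold | 1
After ORDER BY (1 rows):
depts.kind | n
gold | 1

== RESULT ==
depts.kind | n
gold | 1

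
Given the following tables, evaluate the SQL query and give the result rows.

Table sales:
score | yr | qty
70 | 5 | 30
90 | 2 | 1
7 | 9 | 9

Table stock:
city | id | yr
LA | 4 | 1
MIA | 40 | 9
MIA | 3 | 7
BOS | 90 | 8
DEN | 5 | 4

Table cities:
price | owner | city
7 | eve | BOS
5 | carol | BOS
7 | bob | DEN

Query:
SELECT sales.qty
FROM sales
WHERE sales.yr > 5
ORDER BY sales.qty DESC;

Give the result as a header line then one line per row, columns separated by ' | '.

== RESULT ==
sales.qty
9

Derivation:
After WHERE (1 rows):
sales.score | sales.yr | sales.qty
7 | 9 | 9
After SELECT (1 rows):
sales.qty
9
After ORDER BY (1 rows):
sales.qty
9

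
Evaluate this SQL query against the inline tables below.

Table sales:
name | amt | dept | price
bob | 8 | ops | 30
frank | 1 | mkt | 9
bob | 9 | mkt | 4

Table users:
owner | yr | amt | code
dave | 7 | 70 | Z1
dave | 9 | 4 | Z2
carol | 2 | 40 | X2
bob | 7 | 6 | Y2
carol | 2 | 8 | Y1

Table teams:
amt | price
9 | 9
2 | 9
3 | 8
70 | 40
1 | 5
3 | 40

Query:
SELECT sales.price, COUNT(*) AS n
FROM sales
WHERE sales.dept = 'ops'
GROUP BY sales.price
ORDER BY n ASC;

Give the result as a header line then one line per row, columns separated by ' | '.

After WHERE (1 rows):
sales.name | sales.amt | sales.dept | sales.price
bob | 8 | ops | 30
After GROUP BY (1 rows):
sales.price | n
30 | 1
After ORDER BY (1 rows):
sales.price | n
30 | 1

== RESULT ==
sales.price | n
30 | 1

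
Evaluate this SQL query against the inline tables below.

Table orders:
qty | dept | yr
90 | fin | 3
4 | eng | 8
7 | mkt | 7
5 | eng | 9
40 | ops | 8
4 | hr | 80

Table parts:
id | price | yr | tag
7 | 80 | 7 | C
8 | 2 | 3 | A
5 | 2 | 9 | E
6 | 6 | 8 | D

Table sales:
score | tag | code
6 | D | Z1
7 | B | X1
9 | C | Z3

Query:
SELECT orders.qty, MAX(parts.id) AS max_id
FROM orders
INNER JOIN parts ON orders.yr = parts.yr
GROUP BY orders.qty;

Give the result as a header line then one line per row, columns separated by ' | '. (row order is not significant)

After JOIN parts (5 rows):
orders.qty | orders.dept | orders.yr | parts.id | parts.price | parts.yr | parts.tag
90 | fin | 3 | 8 | 2 | 3 | A
4 | eng | 8 | 6 | 6 | 8 | D
7 | mkt | 7 | 7 | 80 | 7 | C
5 | eng | 9 | 5 | 2 | 9 | E
40 | ops | 8 | 6 | 6 | 8 | D
After GROUP BY (5 rows):
orders.qty | max_id
90 | 8
4 | 6
7 | 7
5 | 5
40 | 6

== RESULT ==
orders.qty | max_id
90 | 8
4 | 6
7 | 7
5 | 5
40 | 6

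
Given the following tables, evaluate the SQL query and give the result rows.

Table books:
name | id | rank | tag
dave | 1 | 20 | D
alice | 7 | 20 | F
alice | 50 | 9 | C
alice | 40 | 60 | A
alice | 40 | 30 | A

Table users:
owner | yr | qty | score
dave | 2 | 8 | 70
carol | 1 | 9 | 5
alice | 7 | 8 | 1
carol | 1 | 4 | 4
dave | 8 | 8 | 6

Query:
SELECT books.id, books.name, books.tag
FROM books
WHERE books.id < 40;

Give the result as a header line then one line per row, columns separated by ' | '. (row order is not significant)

After WHERE (2 rows):
books.name | books.id | books.rank | books.tag
dave | 1 | 20 | D
alice | 7 | 20 | F
After SELECT (2 rows):
books.id | books.name | books.tag
1 | dave | D
7 | alice | F

== RESULT ==
books.id | books.name | books.tag
1 | dave | D
7 | alice | F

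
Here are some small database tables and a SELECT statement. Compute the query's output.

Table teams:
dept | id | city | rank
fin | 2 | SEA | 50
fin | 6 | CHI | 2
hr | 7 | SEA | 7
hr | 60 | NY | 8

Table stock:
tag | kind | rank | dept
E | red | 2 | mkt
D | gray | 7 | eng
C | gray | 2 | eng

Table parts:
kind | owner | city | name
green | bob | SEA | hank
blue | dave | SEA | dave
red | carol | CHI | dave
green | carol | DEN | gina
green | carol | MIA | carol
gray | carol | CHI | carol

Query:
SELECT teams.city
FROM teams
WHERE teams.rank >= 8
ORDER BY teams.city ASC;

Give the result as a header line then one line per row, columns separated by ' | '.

== RESULT ==
teams.city
NY
SEA

Derivation:
After WHERE (2 rows):
teams.dept | teams.id | teams.city | teams.rank
fin | 2 | SEA | 50
hr | 60 | NY | 8
After SELECT (2 rows):
teams.city
SEA
NY
After ORDER BY (2 rows):
teams.city
NY
SEA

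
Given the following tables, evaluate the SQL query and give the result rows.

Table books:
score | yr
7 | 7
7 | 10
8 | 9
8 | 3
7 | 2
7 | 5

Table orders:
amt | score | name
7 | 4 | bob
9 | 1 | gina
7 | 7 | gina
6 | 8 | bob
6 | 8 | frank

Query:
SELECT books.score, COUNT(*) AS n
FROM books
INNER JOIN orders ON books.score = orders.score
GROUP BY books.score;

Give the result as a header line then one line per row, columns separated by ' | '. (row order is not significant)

== RESULT ==
books.score | n
7 | 4
8 | 4

Derivation:
After JOIN orders (8 rows):
books.score | books.yr | orders.amt | orders.score | orders.name
7 | 7 | 7 | 7 | gina
7 | 10 | 7 | 7 | gina
8 | 9 | 6 | 8 | bob
8 | 9 | 6 | 8 | frank
8 | 3 | 6 | 8 | bob
8 | 3 | 6 | 8 | frank
7 | 2 | 7 | 7 | gina
7 | 5 | 7 | 7 | gina
After GROUP BY (2 rows):
books.score | n
7 | 4
8 | 4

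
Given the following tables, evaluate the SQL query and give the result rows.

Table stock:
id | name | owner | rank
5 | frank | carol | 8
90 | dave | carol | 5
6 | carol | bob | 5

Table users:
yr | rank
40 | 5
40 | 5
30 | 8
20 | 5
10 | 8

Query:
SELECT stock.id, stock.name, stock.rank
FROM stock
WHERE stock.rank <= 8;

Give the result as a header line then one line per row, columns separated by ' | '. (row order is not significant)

After WHERE (3 rows):
stock.id | stock.name | stock.owner | stock.rank
5 | frank | carol | 8
90 | dave | carol | 5
6 | carol | bob | 5
After SELECT (3 rows):
stock.id | stock.name | stock.rank
5 | frank | 8
90 | dave | 5
6 | carol | 5

== RESULT ==
stock.id | stock.name | stock.rank
5 | frank | 8
90 | dave | 5
6 | carol | 5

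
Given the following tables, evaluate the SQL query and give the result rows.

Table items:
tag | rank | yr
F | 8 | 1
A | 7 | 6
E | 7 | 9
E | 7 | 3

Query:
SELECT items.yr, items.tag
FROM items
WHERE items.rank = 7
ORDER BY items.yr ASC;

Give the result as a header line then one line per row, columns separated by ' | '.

== RESULT ==
items.yr | items.tag
3 | E
6 | A
9 | E

Derivation:
After WHERE (3 rows):
items.tag | items.rank | items.yr
A | 7 | 6
E | 7 | 9
E | 7 | 3
After SELECT (3 rows):
items.yr | items.tag
6 | A
9 | E
3 | E
After ORDER BY (3 rows):
items.yr | items.tag
3 | E
6 | A
9 | E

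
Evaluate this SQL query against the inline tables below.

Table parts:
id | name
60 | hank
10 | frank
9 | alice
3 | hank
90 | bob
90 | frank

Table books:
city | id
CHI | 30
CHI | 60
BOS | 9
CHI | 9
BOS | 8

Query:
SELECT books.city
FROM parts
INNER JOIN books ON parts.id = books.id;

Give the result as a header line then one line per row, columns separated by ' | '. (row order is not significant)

== RESULT ==
books.city
CHI
BOS
CHI

Derivation:
After JOIN books (3 rows):
parts.id | parts.name | books.city | books.id
60 | hank | CHI | 60
9 | alice | BOS | 9
9 | alice | CHI | 9
After SELECT (3 rows):
books.city
CHI
BOS
CHI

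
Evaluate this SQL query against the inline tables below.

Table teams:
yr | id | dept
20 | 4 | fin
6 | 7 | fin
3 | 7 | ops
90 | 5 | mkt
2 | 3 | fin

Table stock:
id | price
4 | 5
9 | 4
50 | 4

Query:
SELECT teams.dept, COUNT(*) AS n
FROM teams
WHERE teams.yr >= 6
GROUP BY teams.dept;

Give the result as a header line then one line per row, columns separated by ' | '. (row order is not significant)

After WHERE (3 rows):
teams.yr | teams.id | teams.dept
20 | 4 | fin
6 | 7 | fin
90 | 5 | mkt
After GROUP BY (2 rows):
teams.dept | n
fin | 2
mkt | 1

== RESULT ==
teams.dept | n
fin | 2
mkt | 1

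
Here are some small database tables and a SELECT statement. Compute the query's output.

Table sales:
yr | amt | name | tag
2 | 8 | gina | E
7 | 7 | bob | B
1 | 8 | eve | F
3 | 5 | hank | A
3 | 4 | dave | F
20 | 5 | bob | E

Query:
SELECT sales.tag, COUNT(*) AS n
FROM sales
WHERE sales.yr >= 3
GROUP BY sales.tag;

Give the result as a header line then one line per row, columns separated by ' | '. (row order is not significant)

== RESULT ==
sales.tag | n
B | 1
A | 1
F | 1
E | 1

Derivation:
After WHERE (4 rows):
sales.yr | sales.amt | sales.name | sales.tag
7 | 7 | bob | B
3 | 5 | hank | A
3 | 4 | dave | F
20 | 5 | bob | E
After GROUP BY (4 rows):
sales.tag | n
B | 1
A | 1
F | 1
E | 1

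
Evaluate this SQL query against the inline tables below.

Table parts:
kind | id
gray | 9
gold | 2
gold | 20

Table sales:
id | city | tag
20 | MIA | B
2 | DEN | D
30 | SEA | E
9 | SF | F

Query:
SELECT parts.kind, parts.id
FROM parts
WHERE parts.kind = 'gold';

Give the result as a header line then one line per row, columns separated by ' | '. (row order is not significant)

== RESULT ==
parts.kind | parts.id
gold | 2
gold | 20

Derivation:
After WHERE (2 rows):
parts.kind | parts.id
gold | 2
gold | 20
After SELECT (2 rows):
parts.kind | parts.id
gold | 2
gold | 20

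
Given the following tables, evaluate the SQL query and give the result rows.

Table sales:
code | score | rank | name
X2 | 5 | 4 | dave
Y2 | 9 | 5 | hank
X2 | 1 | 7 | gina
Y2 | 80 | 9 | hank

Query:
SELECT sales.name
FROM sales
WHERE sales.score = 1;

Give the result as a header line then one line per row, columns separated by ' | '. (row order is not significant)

After WHERE (1 rows):
sales.code | sales.score | sales.rank | sales.name
X2 | 1 | 7 | gina
After SELECT (1 rows):
sales.name
gina

== RESULT ==
sales.name
gina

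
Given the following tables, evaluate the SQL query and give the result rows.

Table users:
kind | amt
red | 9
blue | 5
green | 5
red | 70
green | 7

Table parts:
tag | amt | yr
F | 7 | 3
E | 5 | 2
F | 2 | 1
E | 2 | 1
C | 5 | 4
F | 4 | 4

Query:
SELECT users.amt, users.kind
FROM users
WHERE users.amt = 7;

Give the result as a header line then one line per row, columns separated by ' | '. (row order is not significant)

== RESULT ==
users.amt | users.kind
7 | green

Derivation:
After WHERE (1 rows):
users.kind | users.amt
green | 7
After SELECT (1 rows):
users.amt | users.kind
7 | green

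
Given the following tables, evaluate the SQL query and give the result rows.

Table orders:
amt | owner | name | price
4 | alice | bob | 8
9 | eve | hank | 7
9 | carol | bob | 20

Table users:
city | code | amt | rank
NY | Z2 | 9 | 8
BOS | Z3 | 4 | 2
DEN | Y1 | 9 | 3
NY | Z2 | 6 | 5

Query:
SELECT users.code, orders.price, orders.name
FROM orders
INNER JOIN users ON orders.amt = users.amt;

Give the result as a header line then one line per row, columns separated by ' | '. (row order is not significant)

== RESULT ==
users.code | orders.price | orders.name
Z3 | 8 | bob
Z2 | 7 | hank
Y1 | 7 | hank
Z2 | 20 | bob
Y1 | 20 | bob

Derivation:
After JOIN users (5 rows):
orders.amt | orders.owner | orders.name | orders.price | users.city | users.code | users.amt | users.rank
4 | alice | bob | 8 | BOS | Z3 | 4 | 2
9 | eve | hank | 7 | NY | Z2 | 9 | 8
9 | eve | hank | 7 | DEN | Y1 | 9 | 3
9 | carol | bob | 20 | NY | Z2 | 9 | 8
9 | carol | bob | 20 | DEN | Y1 | 9 | 3
After SELECT (5 rows):
users.code | orders.price | orders.name
Z3 | 8 | bob
Z2 | 7 | hank
Y1 | 7 | hank
Z2 | 20 | bob
Y1 | 20 | bob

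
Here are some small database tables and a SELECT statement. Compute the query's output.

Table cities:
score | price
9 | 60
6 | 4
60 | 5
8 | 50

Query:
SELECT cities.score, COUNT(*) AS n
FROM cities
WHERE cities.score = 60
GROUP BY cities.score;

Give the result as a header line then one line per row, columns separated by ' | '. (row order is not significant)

After WHERE (1 rows):
cities.score | cities.price
60 | 5
After GROUP BY (1 rows):
cities.score | n
60 | 1

== RESULT ==
cities.score | n
60 | 1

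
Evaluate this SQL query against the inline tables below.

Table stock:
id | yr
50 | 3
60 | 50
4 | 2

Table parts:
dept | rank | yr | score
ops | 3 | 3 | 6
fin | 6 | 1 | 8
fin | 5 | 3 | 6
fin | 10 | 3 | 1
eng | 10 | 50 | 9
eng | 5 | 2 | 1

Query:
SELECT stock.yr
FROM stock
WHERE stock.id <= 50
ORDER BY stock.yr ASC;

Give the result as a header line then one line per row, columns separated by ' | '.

After WHERE (2 rows):
stock.id | stock.yr
50 | 3
4 | 2
After SELECT (2 rows):
stock.yr
3
2
After ORDER BY (2 rows):
stock.yr
2
3

== RESULT ==
stock.yr
2
3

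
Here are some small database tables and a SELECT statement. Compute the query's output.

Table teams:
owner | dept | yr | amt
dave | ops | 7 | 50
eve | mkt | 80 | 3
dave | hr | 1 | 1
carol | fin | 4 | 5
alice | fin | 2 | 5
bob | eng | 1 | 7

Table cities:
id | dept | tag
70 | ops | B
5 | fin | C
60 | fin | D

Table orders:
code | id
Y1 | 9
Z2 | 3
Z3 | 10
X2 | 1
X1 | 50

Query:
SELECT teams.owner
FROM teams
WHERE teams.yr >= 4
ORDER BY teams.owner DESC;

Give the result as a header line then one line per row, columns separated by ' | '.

== RESULT ==
teams.owner
eve
dave
carol

Derivation:
After WHERE (3 rows):
teams.owner | teams.dept | teams.yr | teams.amt
dave | ops | 7 | 50
eve | mkt | 80 | 3
carol | fin | 4 | 5
After SELECT (3 rows):
teams.owner
dave
eve
carol
After ORDER BY (3 rows):
teams.owner
eve
dave
carol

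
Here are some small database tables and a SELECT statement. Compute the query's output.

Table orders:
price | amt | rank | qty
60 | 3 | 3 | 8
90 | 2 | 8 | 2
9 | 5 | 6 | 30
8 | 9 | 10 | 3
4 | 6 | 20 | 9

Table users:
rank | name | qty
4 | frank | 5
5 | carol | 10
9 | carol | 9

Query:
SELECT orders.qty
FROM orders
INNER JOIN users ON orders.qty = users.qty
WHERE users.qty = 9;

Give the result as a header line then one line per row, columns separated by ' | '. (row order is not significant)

== RESULT ==
orders.qty
9

Derivation:
After JOIN users (1 rows):
orders.price | orders.amt | orders.rank | orders.qty | users.rank | users.name | users.qty
4 | 6 | 20 | 9 | 9 | carol | 9
After WHERE (1 rows):
orders.price | orders.amt | orders.rank | orders.qty | users.rank | users.name | users.qty
4 | 6 | 20 | 9 | 9 | carol | 9
After SELECT (1 rows):
orders.qty
9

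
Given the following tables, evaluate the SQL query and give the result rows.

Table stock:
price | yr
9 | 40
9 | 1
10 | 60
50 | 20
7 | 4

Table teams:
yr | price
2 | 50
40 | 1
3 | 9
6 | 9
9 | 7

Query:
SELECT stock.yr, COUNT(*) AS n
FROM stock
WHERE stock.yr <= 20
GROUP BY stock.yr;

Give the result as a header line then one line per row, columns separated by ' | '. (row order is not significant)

After WHERE (3 rows):
stock.price | stock.yr
9 | 1
50 | 20
7 | 4
After GROUP BY (3 rows):
stock.yr | n
1 | 1
20 | 1
4 | 1

== RESULT ==
stock.yr | n
1 | 1
20 | 1
4 | 1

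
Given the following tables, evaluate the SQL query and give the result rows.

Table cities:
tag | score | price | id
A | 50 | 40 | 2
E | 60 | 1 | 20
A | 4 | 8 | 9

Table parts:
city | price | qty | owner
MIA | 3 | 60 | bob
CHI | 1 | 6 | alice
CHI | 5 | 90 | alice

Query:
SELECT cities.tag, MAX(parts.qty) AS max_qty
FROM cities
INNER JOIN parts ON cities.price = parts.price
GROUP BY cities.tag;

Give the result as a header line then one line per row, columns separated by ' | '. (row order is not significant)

== RESULT ==
cities.tag | max_qty
E | 6

Derivation:
After JOIN parts (1 rows):
cities.tag | cities.score | cities.price | cities.id | parts.city | parts.price | parts.qty | parts.owner
E | 60 | 1 | 20 | CHI | 1 | 6 | alice
After GROUP BY (1 rows):
cities.tag | max_qty
E | 6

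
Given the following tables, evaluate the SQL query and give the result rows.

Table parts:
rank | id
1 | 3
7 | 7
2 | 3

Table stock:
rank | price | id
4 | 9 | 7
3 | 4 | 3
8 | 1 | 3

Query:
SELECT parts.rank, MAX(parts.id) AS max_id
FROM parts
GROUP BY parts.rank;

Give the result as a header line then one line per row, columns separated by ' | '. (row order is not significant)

After GROUP BY (3 rows):
parts.rank | max_id
1 | 3
7 | 7
2 | 3

== RESULT ==
parts.rank | max_id
1 | 3
7 | 7
2 | 3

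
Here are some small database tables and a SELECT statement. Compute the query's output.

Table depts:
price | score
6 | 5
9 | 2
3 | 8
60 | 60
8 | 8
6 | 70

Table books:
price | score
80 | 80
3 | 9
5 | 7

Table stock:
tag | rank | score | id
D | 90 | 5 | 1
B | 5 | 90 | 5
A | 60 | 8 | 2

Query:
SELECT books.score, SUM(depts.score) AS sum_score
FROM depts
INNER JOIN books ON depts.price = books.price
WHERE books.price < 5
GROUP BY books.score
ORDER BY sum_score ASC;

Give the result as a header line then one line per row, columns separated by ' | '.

After JOIN books (1 rows):
depts.price | depts.score | books.price | books.score
3 | 8 | 3 | 9
After WHERE (1 rows):
depts.price | depts.score | books.price | books.score
3 | 8 | 3 | 9
After GROUP BY (1 rows):
books.score | sum_score
9 | 8
After ORDER BY (1 rows):
books.score | sum_score
9 | 8

== RESULT ==
books.score | sum_score
9 | 8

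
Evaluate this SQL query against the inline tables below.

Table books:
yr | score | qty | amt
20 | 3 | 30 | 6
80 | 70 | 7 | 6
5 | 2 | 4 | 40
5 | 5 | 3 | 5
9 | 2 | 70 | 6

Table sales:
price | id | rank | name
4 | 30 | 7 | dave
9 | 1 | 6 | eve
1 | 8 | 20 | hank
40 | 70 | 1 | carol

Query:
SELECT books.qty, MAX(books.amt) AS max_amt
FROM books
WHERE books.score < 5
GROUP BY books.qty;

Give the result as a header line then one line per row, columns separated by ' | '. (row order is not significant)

== RESULT ==
books.qty | max_amt
30 | 6
4 | 40
70 | 6

Derivation:
After WHERE (3 rows):
books.yr | books.score | books.qty | books.amt
20 | 3 | 30 | 6
5 | 2 | 4 | 40
9 | 2 | 70 | 6
After GROUP BY (3 rows):
books.qty | max_amt
30 | 6
4 | 40
70 | 6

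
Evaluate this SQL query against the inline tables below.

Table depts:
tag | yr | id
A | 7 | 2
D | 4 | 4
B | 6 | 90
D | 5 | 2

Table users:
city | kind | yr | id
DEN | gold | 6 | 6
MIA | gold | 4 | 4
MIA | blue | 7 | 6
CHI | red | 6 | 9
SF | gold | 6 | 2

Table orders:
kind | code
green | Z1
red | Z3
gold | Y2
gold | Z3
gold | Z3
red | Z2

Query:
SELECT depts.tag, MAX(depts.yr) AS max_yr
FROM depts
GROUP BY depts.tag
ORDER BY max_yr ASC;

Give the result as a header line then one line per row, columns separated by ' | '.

After GROUP BY (3 rows):
depts.tag | max_yr
A | 7
D | 5
B | 6
After ORDER BY (3 rows):
depts.tag | max_yr
D | 5
B | 6
A | 7

== RESULT ==
depts.tag | max_yr
D | 5
B | 6
A | 7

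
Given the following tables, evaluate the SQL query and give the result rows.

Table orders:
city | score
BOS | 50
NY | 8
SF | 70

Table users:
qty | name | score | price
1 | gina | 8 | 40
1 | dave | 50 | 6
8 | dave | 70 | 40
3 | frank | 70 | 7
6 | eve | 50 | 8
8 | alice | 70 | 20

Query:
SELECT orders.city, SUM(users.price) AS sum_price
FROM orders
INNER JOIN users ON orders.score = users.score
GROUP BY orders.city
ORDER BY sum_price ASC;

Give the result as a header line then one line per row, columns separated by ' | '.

== RESULT ==
orders.city | sum_price
BOS | 14
NY | 40
SF | 67

Derivation:
After JOIN users (6 rows):
orders.city | orders.score | users.qty | users.name | users.score | users.price
BOS | 50 | 1 | dave | 50 | 6
BOS | 50 | 6 | eve | 50 | 8
NY | 8 | 1 | gina | 8 | 40
SF | 70 | 8 | dave | 70 | 40
SF | 70 | 3 | frank | 70 | 7
SF | 70 | 8 | alice | 70 | 20
After GROUP BY (3 rows):
orders.city | sum_price
BOS | 14
NY | 40
SF | 67
After ORDER BY (3 rows):
orders.city | sum_price
BOS | 14
NY | 40
SF | 67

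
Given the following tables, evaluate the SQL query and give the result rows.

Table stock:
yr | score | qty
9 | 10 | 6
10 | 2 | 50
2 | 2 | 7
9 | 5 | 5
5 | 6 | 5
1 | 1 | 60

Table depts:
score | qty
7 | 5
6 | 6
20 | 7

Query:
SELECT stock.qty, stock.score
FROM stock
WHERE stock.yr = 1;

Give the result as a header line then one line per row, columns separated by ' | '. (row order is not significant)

== RESULT ==
stock.qty | stock.score
60 | 1

Derivation:
After WHERE (1 rows):
stock.yr | stock.score | stock.qty
1 | 1 | 60
After SELECT (1 rows):
stock.qty | stock.score
60 | 1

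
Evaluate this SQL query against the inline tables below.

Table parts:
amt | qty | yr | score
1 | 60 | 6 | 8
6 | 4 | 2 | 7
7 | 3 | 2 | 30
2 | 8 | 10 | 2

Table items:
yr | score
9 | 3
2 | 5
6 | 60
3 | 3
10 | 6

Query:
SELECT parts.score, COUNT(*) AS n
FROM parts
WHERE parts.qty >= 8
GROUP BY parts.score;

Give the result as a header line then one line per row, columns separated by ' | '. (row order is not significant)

After WHERE (2 rows):
parts.amt | parts.qty | parts.yr | parts.score
1 | 60 | 6 | 8
2 | 8 | 10 | 2
After GROUP BY (2 rows):
parts.score | n
8 | 1
2 | 1

== RESULT ==
parts.score | n
8 | 1
2 | 1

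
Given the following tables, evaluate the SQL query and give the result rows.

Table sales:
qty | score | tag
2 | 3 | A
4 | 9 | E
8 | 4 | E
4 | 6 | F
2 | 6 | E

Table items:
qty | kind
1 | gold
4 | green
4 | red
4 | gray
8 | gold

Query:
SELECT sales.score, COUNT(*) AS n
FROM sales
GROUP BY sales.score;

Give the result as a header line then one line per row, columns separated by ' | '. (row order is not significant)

After GROUP BY (4 rows):
sales.score | n
3 | 1
9 | 1
4 | 1
6 | 2

== RESULT ==
sales.score | n
3 | 1
9 | 1
4 | 1
6 | 2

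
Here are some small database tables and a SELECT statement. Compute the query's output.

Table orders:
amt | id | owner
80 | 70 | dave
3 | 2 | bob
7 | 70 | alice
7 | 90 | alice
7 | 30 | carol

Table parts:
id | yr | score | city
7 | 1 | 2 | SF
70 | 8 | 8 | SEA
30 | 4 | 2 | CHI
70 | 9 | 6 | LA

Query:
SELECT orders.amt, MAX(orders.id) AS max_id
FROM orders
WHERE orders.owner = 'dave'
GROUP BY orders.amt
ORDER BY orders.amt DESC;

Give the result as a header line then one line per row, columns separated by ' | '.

== RESULT ==
orders.amt | max_id
80 | 70

Derivation:
After WHERE (1 rows):
orders.amt | orders.id | orders.owner
80 | 70 | dave
After GROUP BY (1 rows):
orders.amt | max_id
80 | 70
After ORDER BY (1 rows):
orders.amt | max_id
80 | 70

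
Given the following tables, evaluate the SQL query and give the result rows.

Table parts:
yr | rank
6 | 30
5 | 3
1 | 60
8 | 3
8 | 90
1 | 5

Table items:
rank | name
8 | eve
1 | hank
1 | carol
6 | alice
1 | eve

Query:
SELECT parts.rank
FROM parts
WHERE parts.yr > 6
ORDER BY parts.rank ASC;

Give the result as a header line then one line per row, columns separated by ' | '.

After WHERE (2 rows):
parts.yr | parts.rank
8 | 3
8 | 90
After SELECT (2 rows):
parts.rank
3
90
After ORDER BY (2 rows):
parts.rank
3
90

== RESULT ==
parts.rank
3
90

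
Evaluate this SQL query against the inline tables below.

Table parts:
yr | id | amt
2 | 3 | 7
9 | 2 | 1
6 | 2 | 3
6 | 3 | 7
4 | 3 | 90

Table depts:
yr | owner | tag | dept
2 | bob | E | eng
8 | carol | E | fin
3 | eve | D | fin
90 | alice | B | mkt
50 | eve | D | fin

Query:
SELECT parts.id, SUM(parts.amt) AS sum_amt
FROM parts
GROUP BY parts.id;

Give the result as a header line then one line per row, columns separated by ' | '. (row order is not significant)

After GROUP BY (2 rows):
parts.id | sum_amt
3 | 104
2 | 4

== RESULT ==
parts.id | sum_amt
3 | 104
2 | 4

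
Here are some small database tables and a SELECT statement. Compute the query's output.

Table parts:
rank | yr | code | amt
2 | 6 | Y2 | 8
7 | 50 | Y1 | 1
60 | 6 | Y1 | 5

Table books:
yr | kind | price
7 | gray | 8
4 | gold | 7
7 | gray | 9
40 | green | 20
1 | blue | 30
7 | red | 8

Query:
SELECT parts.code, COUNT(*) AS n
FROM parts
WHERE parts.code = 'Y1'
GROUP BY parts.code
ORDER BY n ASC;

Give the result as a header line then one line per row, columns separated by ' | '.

After WHERE (2 rows):
parts.rank | parts.yr | parts.code | parts.amt
7 | 50 | Y1 | 1
60 | 6 | Y1 | 5
After GROUP BY (1 rows):
parts.code | n
Y1 | 2
After ORDER BY (1 rows):
parts.code | n
Y1 | 2

== RESULT ==
parts.code | n
Y1 | 2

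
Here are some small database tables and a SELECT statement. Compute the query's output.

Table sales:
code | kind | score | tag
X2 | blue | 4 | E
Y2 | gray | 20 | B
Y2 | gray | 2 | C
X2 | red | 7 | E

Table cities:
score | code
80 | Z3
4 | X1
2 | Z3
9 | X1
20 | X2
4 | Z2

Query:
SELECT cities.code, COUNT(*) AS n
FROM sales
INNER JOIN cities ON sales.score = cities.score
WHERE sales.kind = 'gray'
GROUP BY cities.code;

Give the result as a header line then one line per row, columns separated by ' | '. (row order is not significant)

After JOIN cities (4 rows):
sales.code | sales.kind | sales.score | sales.tag | cities.score | cities.code
X2 | blue | 4 | E | 4 | X1
X2 | blue | 4 | E | 4 | Z2
Y2 | gray | 20 | B | 20 | X2
Y2 | gray | 2 | C | 2 | Z3
After WHERE (2 rows):
sales.code | sales.kind | sales.score | sales.tag | cities.score | cities.code
Y2 | gray | 20 | B | 20 | X2
Y2 | gray | 2 | C | 2 | Z3
After GROUP BY (2 rows):
cities.code | n
X2 | 1
Z3 | 1

== RESULT ==
cities.code | n
X2 | 1
Z3 | 1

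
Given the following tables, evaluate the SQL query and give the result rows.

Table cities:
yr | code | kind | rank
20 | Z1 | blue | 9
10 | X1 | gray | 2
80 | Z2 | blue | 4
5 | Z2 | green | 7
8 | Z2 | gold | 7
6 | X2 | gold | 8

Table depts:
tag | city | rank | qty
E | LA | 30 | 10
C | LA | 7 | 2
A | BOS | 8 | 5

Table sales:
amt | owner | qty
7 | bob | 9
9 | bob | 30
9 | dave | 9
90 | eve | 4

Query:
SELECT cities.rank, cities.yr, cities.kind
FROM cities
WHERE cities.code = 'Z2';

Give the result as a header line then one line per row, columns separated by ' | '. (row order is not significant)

== RESULT ==
cities.rank | cities.yr | cities.kind
4 | 80 | blue
7 | 5 | green
7 | 8 | gold

Derivation:
After WHERE (3 rows):
cities.yr | cities.code | cities.kind | cities.rank
80 | Z2 | blue | 4
5 | Z2 | green | 7
8 | Z2 | gold | 7
After SELECT (3 rows):
cities.rank | cities.yr | cities.kind
4 | 80 | blue
7 | 5 | green
7 | 8 | gold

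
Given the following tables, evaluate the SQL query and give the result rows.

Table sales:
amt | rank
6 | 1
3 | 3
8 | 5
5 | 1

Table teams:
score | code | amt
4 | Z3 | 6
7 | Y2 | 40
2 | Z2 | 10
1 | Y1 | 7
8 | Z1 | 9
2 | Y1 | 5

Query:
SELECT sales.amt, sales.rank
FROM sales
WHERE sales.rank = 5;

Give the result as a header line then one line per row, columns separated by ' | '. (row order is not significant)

After WHERE (1 rows):
sales.amt | sales.rank
8 | 5
After SELECT (1 rows):
sales.amt | sales.rank
8 | 5

== RESULT ==
sales.amt | sales.rank
8 | 5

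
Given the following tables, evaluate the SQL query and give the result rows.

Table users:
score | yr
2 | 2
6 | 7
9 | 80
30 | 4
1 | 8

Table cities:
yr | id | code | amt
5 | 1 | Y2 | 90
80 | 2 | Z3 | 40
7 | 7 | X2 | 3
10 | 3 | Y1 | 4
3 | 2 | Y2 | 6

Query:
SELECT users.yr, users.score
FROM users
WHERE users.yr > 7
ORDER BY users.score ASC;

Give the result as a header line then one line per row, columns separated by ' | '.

After WHERE (2 rows):
users.score | users.yr
9 | 80
1 | 8
After SELECT (2 rows):
users.yr | users.score
80 | 9
8 | 1
After ORDER BY (2 rows):
users.yr | users.score
8 | 1
80 | 9

== RESULT ==
users.yr | users.score
8 | 1
80 | 9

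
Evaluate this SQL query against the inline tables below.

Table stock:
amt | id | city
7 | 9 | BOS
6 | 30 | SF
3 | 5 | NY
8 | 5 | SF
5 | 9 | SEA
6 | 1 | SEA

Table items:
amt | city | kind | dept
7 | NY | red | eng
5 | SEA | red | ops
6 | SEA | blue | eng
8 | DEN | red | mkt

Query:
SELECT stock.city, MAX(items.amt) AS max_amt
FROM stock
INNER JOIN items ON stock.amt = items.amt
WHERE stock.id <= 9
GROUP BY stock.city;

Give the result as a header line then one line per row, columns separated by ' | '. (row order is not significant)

== RESULT ==
stock.city | max_amt
BOS | 7
SF | 8
SEA | 6

Derivation:
After JOIN items (5 rows):
stock.amt | stock.id | stock.city | items.amt | items.city | items.kind | items.dept
7 | 9 | BOS | 7 | NY | red | eng
6 | 30 | SF | 6 | SEA | blue | eng
8 | 5 | SF | 8 | DEN | red | mkt
5 | 9 | SEA | 5 | SEA | red | ops
6 | 1 | SEA | 6 | SEA | blue | eng
After WHERE (4 rows):
stock.amt | stock.id | stock.city | items.amt | items.city | items.kind | items.dept
7 | 9 | BOS | 7 | NY | red | eng
8 | 5 | SF | 8 | DEN | red | mkt
5 | 9 | SEA | 5 | SEA | red | ops
6 | 1 | SEA | 6 | SEA | blue | eng
After GROUP BY (3 rows):
stock.city | max_amt
BOS | 7
SF | 8
SEA | 6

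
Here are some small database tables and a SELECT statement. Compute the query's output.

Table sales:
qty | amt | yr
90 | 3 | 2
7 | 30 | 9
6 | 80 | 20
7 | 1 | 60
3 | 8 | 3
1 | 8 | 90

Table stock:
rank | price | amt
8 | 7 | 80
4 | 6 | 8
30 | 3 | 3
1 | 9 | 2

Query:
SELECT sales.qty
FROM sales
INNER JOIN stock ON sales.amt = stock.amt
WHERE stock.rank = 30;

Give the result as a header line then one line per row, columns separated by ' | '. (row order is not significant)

== RESULT ==
sales.qty
90

Derivation:
After JOIN stock (4 rows):
sales.qty | sales.amt | sales.yr | stock.rank | stock.price | stock.amt
90 | 3 | 2 | 30 | 3 | 3
6 | 80 | 20 | 8 | 7 | 80
3 | 8 | 3 | 4 | 6 | 8
1 | 8 | 90 | 4 | 6 | 8
After WHERE (1 rows):
sales.qty | sales.amt | sales.yr | stock.rank | stock.price | stock.amt
90 | 3 | 2 | 30 | 3 | 3
After SELECT (1 rows):
sales.qty
90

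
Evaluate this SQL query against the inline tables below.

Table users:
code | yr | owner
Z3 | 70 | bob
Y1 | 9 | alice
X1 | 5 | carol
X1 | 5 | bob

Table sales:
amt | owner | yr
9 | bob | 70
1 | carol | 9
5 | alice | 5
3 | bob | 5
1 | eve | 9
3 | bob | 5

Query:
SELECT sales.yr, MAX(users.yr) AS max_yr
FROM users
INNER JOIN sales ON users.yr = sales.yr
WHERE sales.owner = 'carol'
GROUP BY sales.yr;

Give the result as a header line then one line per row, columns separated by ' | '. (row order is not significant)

== RESULT ==
sales.yr | max_yr
9 | 9

Derivation:
After JOIN sales (9 rows):
users.code | users.yr | users.owner | sales.amt | sales.owner | sales.yr
Z3 | 70 | bob | 9 | bob | 70
Y1 | 9 | alice | 1 | carol | 9
Y1 | 9 | alice | 1 | eve | 9
X1 | 5 | carol | 5 | alice | 5
X1 | 5 | carol | 3 | bob | 5
X1 | 5 | carol | 3 | bob | 5
X1 | 5 | bob | 5 | alice | 5
X1 | 5 | bob | 3 | bob | 5
X1 | 5 | bob | 3 | bob | 5
After WHERE (1 rows):
users.code | users.yr | users.owner | sales.amt | sales.owner | sales.yr
Y1 | 9 | alice | 1 | carol | 9
After GROUP BY (1 rows):
sales.yr | max_yr
9 | 9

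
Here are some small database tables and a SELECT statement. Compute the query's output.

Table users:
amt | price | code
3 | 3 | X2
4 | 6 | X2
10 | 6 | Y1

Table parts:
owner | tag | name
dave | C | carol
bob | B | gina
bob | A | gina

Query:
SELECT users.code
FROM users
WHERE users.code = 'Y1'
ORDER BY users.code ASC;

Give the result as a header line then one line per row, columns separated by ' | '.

After WHERE (1 rows):
users.amt | users.price | users.code
10 | 6 | Y1
After SELECT (1 rows):
users.code
Y1
After ORDER BY (1 rows):
users.code
Y1

== RESULT ==
users.code
Y1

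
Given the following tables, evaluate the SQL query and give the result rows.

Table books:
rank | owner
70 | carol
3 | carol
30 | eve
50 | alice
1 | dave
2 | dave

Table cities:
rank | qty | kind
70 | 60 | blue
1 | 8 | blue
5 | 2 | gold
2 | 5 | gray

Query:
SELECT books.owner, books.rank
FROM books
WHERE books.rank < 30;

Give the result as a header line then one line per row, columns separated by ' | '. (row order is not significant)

After WHERE (3 rows):
books.rank | books.owner
3 | carol
1 | dave
2 | dave
After SELECT (3 rows):
books.owner | books.rank
carol | 3
dave | 1
dave | 2

== RESULT ==
books.owner | books.rank
carol | 3
dave | 1
dave | 2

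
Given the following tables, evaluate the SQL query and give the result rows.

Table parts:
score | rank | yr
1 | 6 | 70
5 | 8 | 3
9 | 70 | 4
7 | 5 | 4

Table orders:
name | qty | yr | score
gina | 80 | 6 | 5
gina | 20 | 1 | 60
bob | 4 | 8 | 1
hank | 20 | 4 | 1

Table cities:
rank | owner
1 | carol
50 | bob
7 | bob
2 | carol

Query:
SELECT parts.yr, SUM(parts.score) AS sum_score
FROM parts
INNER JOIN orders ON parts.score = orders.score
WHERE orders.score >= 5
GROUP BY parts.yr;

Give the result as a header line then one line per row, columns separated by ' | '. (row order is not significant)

After JOIN orders (3 rows):
parts.score | parts.rank | parts.yr | orders.name | orders.qty | orders.yr | orders.score
1 | 6 | 70 | bob | 4 | 8 | 1
1 | 6 | 70 | hank | 20 | 4 | 1
5 | 8 | 3 | gina | 80 | 6 | 5
After WHERE (1 rows):
parts.score | parts.rank | parts.yr | orders.name | orders.qty | orders.yr | orders.score
5 | 8 | 3 | gina | 80 | 6 | 5
After GROUP BY (1 rows):
parts.yr | sum_score
3 | 5

== RESULT ==
parts.yr | sum_score
3 | 5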